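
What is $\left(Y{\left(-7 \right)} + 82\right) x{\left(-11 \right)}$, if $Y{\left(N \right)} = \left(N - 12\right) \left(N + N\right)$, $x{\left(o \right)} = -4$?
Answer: $-1392$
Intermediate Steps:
$Y{\left(N \right)} = 2 N \left(-12 + N\right)$ ($Y{\left(N \right)} = \left(-12 + N\right) 2 N = 2 N \left(-12 + N\right)$)
$\left(Y{\left(-7 \right)} + 82\right) x{\left(-11 \right)} = \left(2 \left(-7\right) \left(-12 - 7\right) + 82\right) \left(-4\right) = \left(2 \left(-7\right) \left(-19\right) + 82\right) \left(-4\right) = \left(266 + 82\right) \left(-4\right) = 348 \left(-4\right) = -1392$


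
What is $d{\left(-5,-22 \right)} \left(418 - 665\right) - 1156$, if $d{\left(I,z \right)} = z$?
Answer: $4278$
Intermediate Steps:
$d{\left(-5,-22 \right)} \left(418 - 665\right) - 1156 = - 22 \left(418 - 665\right) - 1156 = \left(-22\right) \left(-247\right) - 1156 = 5434 - 1156 = 4278$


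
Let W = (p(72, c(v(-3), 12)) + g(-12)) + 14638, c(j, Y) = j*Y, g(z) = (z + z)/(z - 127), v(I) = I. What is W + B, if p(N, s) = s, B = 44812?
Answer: 8258570/139 ≈ 59414.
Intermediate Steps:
g(z) = 2*z/(-127 + z) (g(z) = (2*z)/(-127 + z) = 2*z/(-127 + z))
c(j, Y) = Y*j
W = 2029702/139 (W = (12*(-3) + 2*(-12)/(-127 - 12)) + 14638 = (-36 + 2*(-12)/(-139)) + 14638 = (-36 + 2*(-12)*(-1/139)) + 14638 = (-36 + 24/139) + 14638 = -4980/139 + 14638 = 2029702/139 ≈ 14602.)
W + B = 2029702/139 + 44812 = 8258570/139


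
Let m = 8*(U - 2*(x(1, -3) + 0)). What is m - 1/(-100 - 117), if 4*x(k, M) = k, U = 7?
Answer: 11285/217 ≈ 52.005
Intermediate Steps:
x(k, M) = k/4
m = 52 (m = 8*(7 - 2*((¼)*1 + 0)) = 8*(7 - 2*(¼ + 0)) = 8*(7 - 2*¼) = 8*(7 - ½) = 8*(13/2) = 52)
m - 1/(-100 - 117) = 52 - 1/(-100 - 117) = 52 - 1/(-217) = 52 - 1*(-1/217) = 52 + 1/217 = 11285/217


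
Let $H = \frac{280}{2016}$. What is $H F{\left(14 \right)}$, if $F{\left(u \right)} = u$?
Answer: $\frac{35}{18} \approx 1.9444$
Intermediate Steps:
$H = \frac{5}{36}$ ($H = 280 \cdot \frac{1}{2016} = \frac{5}{36} \approx 0.13889$)
$H F{\left(14 \right)} = \frac{5}{36} \cdot 14 = \frac{35}{18}$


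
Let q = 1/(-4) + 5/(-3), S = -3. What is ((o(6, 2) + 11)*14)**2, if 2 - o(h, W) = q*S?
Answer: 41209/4 ≈ 10302.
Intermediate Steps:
q = -23/12 (q = 1*(-1/4) + 5*(-1/3) = -1/4 - 5/3 = -23/12 ≈ -1.9167)
o(h, W) = -15/4 (o(h, W) = 2 - (-23)*(-3)/12 = 2 - 1*23/4 = 2 - 23/4 = -15/4)
((o(6, 2) + 11)*14)**2 = ((-15/4 + 11)*14)**2 = ((29/4)*14)**2 = (203/2)**2 = 41209/4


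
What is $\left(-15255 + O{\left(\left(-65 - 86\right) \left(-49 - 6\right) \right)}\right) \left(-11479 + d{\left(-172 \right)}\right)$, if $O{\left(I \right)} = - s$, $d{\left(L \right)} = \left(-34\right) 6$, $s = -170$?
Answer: $176238055$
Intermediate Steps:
$d{\left(L \right)} = -204$
$O{\left(I \right)} = 170$ ($O{\left(I \right)} = \left(-1\right) \left(-170\right) = 170$)
$\left(-15255 + O{\left(\left(-65 - 86\right) \left(-49 - 6\right) \right)}\right) \left(-11479 + d{\left(-172 \right)}\right) = \left(-15255 + 170\right) \left(-11479 - 204\right) = \left(-15085\right) \left(-11683\right) = 176238055$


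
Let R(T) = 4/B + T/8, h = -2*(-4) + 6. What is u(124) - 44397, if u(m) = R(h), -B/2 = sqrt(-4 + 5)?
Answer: -177589/4 ≈ -44397.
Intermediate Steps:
h = 14 (h = 8 + 6 = 14)
B = -2 (B = -2*sqrt(-4 + 5) = -2*sqrt(1) = -2*1 = -2)
R(T) = -2 + T/8 (R(T) = 4/(-2) + T/8 = 4*(-1/2) + T*(1/8) = -2 + T/8)
u(m) = -1/4 (u(m) = -2 + (1/8)*14 = -2 + 7/4 = -1/4)
u(124) - 44397 = -1/4 - 44397 = -177589/4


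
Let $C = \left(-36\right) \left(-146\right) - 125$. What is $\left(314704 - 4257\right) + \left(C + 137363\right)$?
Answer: $452941$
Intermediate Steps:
$C = 5131$ ($C = 5256 - 125 = 5131$)
$\left(314704 - 4257\right) + \left(C + 137363\right) = \left(314704 - 4257\right) + \left(5131 + 137363\right) = 310447 + 142494 = 452941$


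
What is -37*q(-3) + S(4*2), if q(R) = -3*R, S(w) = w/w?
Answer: -332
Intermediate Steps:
S(w) = 1
-37*q(-3) + S(4*2) = -(-111)*(-3) + 1 = -37*9 + 1 = -333 + 1 = -332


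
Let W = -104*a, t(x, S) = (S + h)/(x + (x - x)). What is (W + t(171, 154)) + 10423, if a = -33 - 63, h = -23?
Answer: 3489728/171 ≈ 20408.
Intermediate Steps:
a = -96
t(x, S) = (-23 + S)/x (t(x, S) = (S - 23)/(x + (x - x)) = (-23 + S)/(x + 0) = (-23 + S)/x)
W = 9984 (W = -104*(-96) = 9984)
(W + t(171, 154)) + 10423 = (9984 + (-23 + 154)/171) + 10423 = (9984 + (1/171)*131) + 10423 = (9984 + 131/171) + 10423 = 1707395/171 + 10423 = 3489728/171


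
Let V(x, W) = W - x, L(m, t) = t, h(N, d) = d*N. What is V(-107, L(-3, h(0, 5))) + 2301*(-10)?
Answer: -22903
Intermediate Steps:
h(N, d) = N*d
V(-107, L(-3, h(0, 5))) + 2301*(-10) = (0*5 - 1*(-107)) + 2301*(-10) = (0 + 107) - 23010 = 107 - 23010 = -22903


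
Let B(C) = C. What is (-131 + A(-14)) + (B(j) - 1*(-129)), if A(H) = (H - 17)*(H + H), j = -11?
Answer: 855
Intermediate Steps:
A(H) = 2*H*(-17 + H) (A(H) = (-17 + H)*(2*H) = 2*H*(-17 + H))
(-131 + A(-14)) + (B(j) - 1*(-129)) = (-131 + 2*(-14)*(-17 - 14)) + (-11 - 1*(-129)) = (-131 + 2*(-14)*(-31)) + (-11 + 129) = (-131 + 868) + 118 = 737 + 118 = 855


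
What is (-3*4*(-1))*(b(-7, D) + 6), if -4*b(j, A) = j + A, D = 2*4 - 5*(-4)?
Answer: 9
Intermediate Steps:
D = 28 (D = 8 + 20 = 28)
b(j, A) = -A/4 - j/4 (b(j, A) = -(j + A)/4 = -(A + j)/4 = -A/4 - j/4)
(-3*4*(-1))*(b(-7, D) + 6) = (-3*4*(-1))*((-¼*28 - ¼*(-7)) + 6) = (-12*(-1))*((-7 + 7/4) + 6) = 12*(-21/4 + 6) = 12*(¾) = 9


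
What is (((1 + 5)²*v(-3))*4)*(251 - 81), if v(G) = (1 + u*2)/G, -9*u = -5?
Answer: -51680/3 ≈ -17227.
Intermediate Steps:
u = 5/9 (u = -⅑*(-5) = 5/9 ≈ 0.55556)
v(G) = 19/(9*G) (v(G) = (1 + (5/9)*2)/G = (1 + 10/9)/G = 19/(9*G))
(((1 + 5)²*v(-3))*4)*(251 - 81) = (((1 + 5)²*((19/9)/(-3)))*4)*(251 - 81) = ((6²*((19/9)*(-⅓)))*4)*170 = ((36*(-19/27))*4)*170 = -76/3*4*170 = -304/3*170 = -51680/3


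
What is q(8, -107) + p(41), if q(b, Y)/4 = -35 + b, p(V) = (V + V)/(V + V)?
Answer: -107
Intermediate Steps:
p(V) = 1 (p(V) = (2*V)/((2*V)) = (2*V)*(1/(2*V)) = 1)
q(b, Y) = -140 + 4*b (q(b, Y) = 4*(-35 + b) = -140 + 4*b)
q(8, -107) + p(41) = (-140 + 4*8) + 1 = (-140 + 32) + 1 = -108 + 1 = -107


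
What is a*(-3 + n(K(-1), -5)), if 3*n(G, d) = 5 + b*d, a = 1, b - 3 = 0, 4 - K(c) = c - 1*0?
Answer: -19/3 ≈ -6.3333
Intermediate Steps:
K(c) = 4 - c (K(c) = 4 - (c - 1*0) = 4 - (c + 0) = 4 - c)
b = 3 (b = 3 + 0 = 3)
n(G, d) = 5/3 + d (n(G, d) = (5 + 3*d)/3 = 5/3 + d)
a*(-3 + n(K(-1), -5)) = 1*(-3 + (5/3 - 5)) = 1*(-3 - 10/3) = 1*(-19/3) = -19/3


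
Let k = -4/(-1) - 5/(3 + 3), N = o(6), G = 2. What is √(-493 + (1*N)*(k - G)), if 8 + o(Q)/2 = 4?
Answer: I*√4521/3 ≈ 22.413*I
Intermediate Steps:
o(Q) = -8 (o(Q) = -16 + 2*4 = -16 + 8 = -8)
N = -8
k = 19/6 (k = -4*(-1) - 5/6 = 4 - 5*⅙ = 4 - ⅚ = 19/6 ≈ 3.1667)
√(-493 + (1*N)*(k - G)) = √(-493 + (1*(-8))*(19/6 - 1*2)) = √(-493 - 8*(19/6 - 2)) = √(-493 - 8*7/6) = √(-493 - 28/3) = √(-1507/3) = I*√4521/3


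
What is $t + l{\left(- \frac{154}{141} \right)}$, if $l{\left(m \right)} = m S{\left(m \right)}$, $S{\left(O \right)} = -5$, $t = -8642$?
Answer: $- \frac{1217752}{141} \approx -8636.5$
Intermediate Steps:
$l{\left(m \right)} = - 5 m$ ($l{\left(m \right)} = m \left(-5\right) = - 5 m$)
$t + l{\left(- \frac{154}{141} \right)} = -8642 - 5 \left(- \frac{154}{141}\right) = -8642 - 5 \left(\left(-154\right) \frac{1}{141}\right) = -8642 - - \frac{770}{141} = -8642 + \frac{770}{141} = - \frac{1217752}{141}$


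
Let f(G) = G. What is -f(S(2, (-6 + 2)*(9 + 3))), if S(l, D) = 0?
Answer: 0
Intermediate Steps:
-f(S(2, (-6 + 2)*(9 + 3))) = -1*0 = 0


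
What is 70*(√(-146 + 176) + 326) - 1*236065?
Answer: -213245 + 70*√30 ≈ -2.1286e+5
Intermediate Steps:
70*(√(-146 + 176) + 326) - 1*236065 = 70*(√30 + 326) - 236065 = 70*(326 + √30) - 236065 = (22820 + 70*√30) - 236065 = -213245 + 70*√30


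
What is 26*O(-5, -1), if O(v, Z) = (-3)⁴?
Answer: 2106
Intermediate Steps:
O(v, Z) = 81
26*O(-5, -1) = 26*81 = 2106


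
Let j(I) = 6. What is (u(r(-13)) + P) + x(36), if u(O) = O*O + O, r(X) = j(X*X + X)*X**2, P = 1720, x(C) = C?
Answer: 1030966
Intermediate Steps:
r(X) = 6*X**2
u(O) = O + O**2 (u(O) = O**2 + O = O + O**2)
(u(r(-13)) + P) + x(36) = ((6*(-13)**2)*(1 + 6*(-13)**2) + 1720) + 36 = ((6*169)*(1 + 6*169) + 1720) + 36 = (1014*(1 + 1014) + 1720) + 36 = (1014*1015 + 1720) + 36 = (1029210 + 1720) + 36 = 1030930 + 36 = 1030966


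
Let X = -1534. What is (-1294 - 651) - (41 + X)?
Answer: -452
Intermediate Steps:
(-1294 - 651) - (41 + X) = (-1294 - 651) - (41 - 1534) = -1945 - 1*(-1493) = -1945 + 1493 = -452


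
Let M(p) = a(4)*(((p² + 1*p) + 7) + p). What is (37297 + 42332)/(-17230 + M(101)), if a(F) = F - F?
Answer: -79629/17230 ≈ -4.6215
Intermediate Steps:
a(F) = 0
M(p) = 0 (M(p) = 0*(((p² + 1*p) + 7) + p) = 0*(((p² + p) + 7) + p) = 0*(((p + p²) + 7) + p) = 0*((7 + p + p²) + p) = 0*(7 + p² + 2*p) = 0)
(37297 + 42332)/(-17230 + M(101)) = (37297 + 42332)/(-17230 + 0) = 79629/(-17230) = 79629*(-1/17230) = -79629/17230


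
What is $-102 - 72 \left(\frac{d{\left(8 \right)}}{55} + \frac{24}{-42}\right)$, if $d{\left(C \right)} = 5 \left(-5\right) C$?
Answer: $\frac{15474}{77} \approx 200.96$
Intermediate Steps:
$d{\left(C \right)} = - 25 C$
$-102 - 72 \left(\frac{d{\left(8 \right)}}{55} + \frac{24}{-42}\right) = -102 - 72 \left(\frac{\left(-25\right) 8}{55} + \frac{24}{-42}\right) = -102 - 72 \left(\left(-200\right) \frac{1}{55} + 24 \left(- \frac{1}{42}\right)\right) = -102 - 72 \left(- \frac{40}{11} - \frac{4}{7}\right) = -102 - - \frac{23328}{77} = -102 + \frac{23328}{77} = \frac{15474}{77}$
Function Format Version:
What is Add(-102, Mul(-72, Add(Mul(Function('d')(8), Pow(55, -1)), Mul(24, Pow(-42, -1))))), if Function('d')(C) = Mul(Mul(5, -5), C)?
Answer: Rational(15474, 77) ≈ 200.96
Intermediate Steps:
Function('d')(C) = Mul(-25, C)
Add(-102, Mul(-72, Add(Mul(Function('d')(8), Pow(55, -1)), Mul(24, Pow(-42, -1))))) = Add(-102, Mul(-72, Add(Mul(Mul(-25, 8), Pow(55, -1)), Mul(24, Pow(-42, -1))))) = Add(-102, Mul(-72, Add(Mul(-200, Rational(1, 55)), Mul(24, Rational(-1, 42))))) = Add(-102, Mul(-72, Add(Rational(-40, 11), Rational(-4, 7)))) = Add(-102, Mul(-72, Rational(-324, 77))) = Add(-102, Rational(23328, 77)) = Rational(15474, 77)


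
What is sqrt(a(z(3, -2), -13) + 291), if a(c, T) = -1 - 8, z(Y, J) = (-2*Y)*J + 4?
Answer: sqrt(282) ≈ 16.793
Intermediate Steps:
z(Y, J) = 4 - 2*J*Y (z(Y, J) = -2*J*Y + 4 = 4 - 2*J*Y)
a(c, T) = -9
sqrt(a(z(3, -2), -13) + 291) = sqrt(-9 + 291) = sqrt(282)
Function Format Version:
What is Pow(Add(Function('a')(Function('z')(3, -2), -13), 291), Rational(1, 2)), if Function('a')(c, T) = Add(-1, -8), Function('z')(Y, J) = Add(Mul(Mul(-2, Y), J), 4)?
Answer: Pow(282, Rational(1, 2)) ≈ 16.793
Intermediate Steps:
Function('z')(Y, J) = Add(4, Mul(-2, J, Y)) (Function('z')(Y, J) = Add(Mul(-2, J, Y), 4) = Add(4, Mul(-2, J, Y)))
Function('a')(c, T) = -9
Pow(Add(Function('a')(Function('z')(3, -2), -13), 291), Rational(1, 2)) = Pow(Add(-9, 291), Rational(1, 2)) = Pow(282, Rational(1, 2))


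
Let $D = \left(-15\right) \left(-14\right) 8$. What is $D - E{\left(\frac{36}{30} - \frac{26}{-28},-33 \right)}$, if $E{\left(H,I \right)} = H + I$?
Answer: $\frac{119761}{70} \approx 1710.9$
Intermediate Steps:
$D = 1680$ ($D = 210 \cdot 8 = 1680$)
$D - E{\left(\frac{36}{30} - \frac{26}{-28},-33 \right)} = 1680 - \left(\left(\frac{36}{30} - \frac{26}{-28}\right) - 33\right) = 1680 - \left(\left(36 \cdot \frac{1}{30} - - \frac{13}{14}\right) - 33\right) = 1680 - \left(\left(\frac{6}{5} + \frac{13}{14}\right) - 33\right) = 1680 - \left(\frac{149}{70} - 33\right) = 1680 - - \frac{2161}{70} = 1680 + \frac{2161}{70} = \frac{119761}{70}$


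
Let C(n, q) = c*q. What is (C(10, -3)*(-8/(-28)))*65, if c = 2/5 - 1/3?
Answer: -26/7 ≈ -3.7143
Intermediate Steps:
c = 1/15 (c = 2*(1/5) - 1*1/3 = 2/5 - 1/3 = 1/15 ≈ 0.066667)
C(n, q) = q/15
(C(10, -3)*(-8/(-28)))*65 = (((1/15)*(-3))*(-8/(-28)))*65 = -(-8)*(-1)/(5*28)*65 = -1/5*2/7*65 = -2/35*65 = -26/7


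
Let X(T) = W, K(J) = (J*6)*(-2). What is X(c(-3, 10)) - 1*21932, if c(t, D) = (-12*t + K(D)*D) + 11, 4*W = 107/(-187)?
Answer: -16405243/748 ≈ -21932.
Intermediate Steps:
K(J) = -12*J (K(J) = (6*J)*(-2) = -12*J)
W = -107/748 (W = (107/(-187))/4 = (107*(-1/187))/4 = (¼)*(-107/187) = -107/748 ≈ -0.14305)
c(t, D) = 11 - 12*t - 12*D² (c(t, D) = (-12*t + (-12*D)*D) + 11 = (-12*t - 12*D²) + 11 = 11 - 12*t - 12*D²)
X(T) = -107/748
X(c(-3, 10)) - 1*21932 = -107/748 - 1*21932 = -107/748 - 21932 = -16405243/748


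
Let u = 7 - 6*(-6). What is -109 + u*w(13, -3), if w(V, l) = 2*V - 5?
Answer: 794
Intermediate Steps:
w(V, l) = -5 + 2*V
u = 43 (u = 7 + 36 = 43)
-109 + u*w(13, -3) = -109 + 43*(-5 + 2*13) = -109 + 43*(-5 + 26) = -109 + 43*21 = -109 + 903 = 794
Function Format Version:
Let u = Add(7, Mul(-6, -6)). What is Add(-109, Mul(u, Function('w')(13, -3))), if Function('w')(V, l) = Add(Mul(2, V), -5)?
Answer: 794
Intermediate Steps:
Function('w')(V, l) = Add(-5, Mul(2, V))
u = 43 (u = Add(7, 36) = 43)
Add(-109, Mul(u, Function('w')(13, -3))) = Add(-109, Mul(43, Add(-5, Mul(2, 13)))) = Add(-109, Mul(43, Add(-5, 26))) = Add(-109, Mul(43, 21)) = Add(-109, 903) = 794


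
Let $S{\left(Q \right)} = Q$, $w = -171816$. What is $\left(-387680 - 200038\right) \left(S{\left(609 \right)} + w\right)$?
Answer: $100621435626$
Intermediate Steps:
$\left(-387680 - 200038\right) \left(S{\left(609 \right)} + w\right) = \left(-387680 - 200038\right) \left(609 - 171816\right) = \left(-587718\right) \left(-171207\right) = 100621435626$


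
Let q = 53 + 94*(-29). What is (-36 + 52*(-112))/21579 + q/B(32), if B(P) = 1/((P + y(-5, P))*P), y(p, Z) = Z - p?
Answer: -127358918596/21579 ≈ -5.9020e+6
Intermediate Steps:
q = -2673 (q = 53 - 2726 = -2673)
B(P) = 1/(P*(5 + 2*P)) (B(P) = 1/((P + (P - 1*(-5)))*P) = 1/((P + (P + 5))*P) = 1/((P + (5 + P))*P) = 1/((5 + 2*P)*P) = 1/(P*(5 + 2*P)))
(-36 + 52*(-112))/21579 + q/B(32) = (-36 + 52*(-112))/21579 - 2673/(1/(32*(5 + 2*32))) = (-36 - 5824)*(1/21579) - 2673/(1/(32*(5 + 64))) = -5860*1/21579 - 2673/((1/32)/69) = -5860/21579 - 2673/((1/32)*(1/69)) = -5860/21579 - 2673/1/2208 = -5860/21579 - 2673*2208 = -5860/21579 - 5901984 = -127358918596/21579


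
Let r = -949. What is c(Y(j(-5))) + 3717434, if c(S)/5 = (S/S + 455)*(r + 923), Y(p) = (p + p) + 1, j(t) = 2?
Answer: 3658154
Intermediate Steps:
Y(p) = 1 + 2*p (Y(p) = 2*p + 1 = 1 + 2*p)
c(S) = -59280 (c(S) = 5*((S/S + 455)*(-949 + 923)) = 5*((1 + 455)*(-26)) = 5*(456*(-26)) = 5*(-11856) = -59280)
c(Y(j(-5))) + 3717434 = -59280 + 3717434 = 3658154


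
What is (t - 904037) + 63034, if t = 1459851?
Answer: 618848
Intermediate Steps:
(t - 904037) + 63034 = (1459851 - 904037) + 63034 = 555814 + 63034 = 618848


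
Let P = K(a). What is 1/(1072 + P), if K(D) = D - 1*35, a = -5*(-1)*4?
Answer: 1/1057 ≈ 0.00094607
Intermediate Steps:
a = 20 (a = 5*4 = 20)
K(D) = -35 + D (K(D) = D - 35 = -35 + D)
P = -15 (P = -35 + 20 = -15)
1/(1072 + P) = 1/(1072 - 15) = 1/1057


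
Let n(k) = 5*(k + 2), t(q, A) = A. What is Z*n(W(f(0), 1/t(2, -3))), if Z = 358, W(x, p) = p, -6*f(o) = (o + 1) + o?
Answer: 8950/3 ≈ 2983.3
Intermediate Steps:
f(o) = -⅙ - o/3 (f(o) = -((o + 1) + o)/6 = -((1 + o) + o)/6 = -(1 + 2*o)/6 = -⅙ - o/3)
n(k) = 10 + 5*k (n(k) = 5*(2 + k) = 10 + 5*k)
Z*n(W(f(0), 1/t(2, -3))) = 358*(10 + 5/(-3)) = 358*(10 + 5*(-⅓)) = 358*(10 - 5/3) = 358*(25/3) = 8950/3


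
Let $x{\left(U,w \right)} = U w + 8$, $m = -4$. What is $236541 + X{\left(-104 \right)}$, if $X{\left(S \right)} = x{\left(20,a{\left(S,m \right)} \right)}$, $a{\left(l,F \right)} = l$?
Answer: $234469$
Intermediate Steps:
$x{\left(U,w \right)} = 8 + U w$
$X{\left(S \right)} = 8 + 20 S$
$236541 + X{\left(-104 \right)} = 236541 + \left(8 + 20 \left(-104\right)\right) = 236541 + \left(8 - 2080\right) = 236541 - 2072 = 234469$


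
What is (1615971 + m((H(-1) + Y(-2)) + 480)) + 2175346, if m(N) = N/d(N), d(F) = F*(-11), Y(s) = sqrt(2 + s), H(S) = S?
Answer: 41704486/11 ≈ 3.7913e+6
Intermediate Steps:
d(F) = -11*F
m(N) = -1/11 (m(N) = N/((-11*N)) = N*(-1/(11*N)) = -1/11)
(1615971 + m((H(-1) + Y(-2)) + 480)) + 2175346 = (1615971 - 1/11) + 2175346 = 17775680/11 + 2175346 = 41704486/11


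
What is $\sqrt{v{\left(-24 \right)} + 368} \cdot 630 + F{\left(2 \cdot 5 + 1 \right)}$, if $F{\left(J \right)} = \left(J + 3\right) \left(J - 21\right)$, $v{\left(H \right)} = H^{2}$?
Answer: $-140 + 2520 \sqrt{59} \approx 19217.0$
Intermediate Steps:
$F{\left(J \right)} = \left(-21 + J\right) \left(3 + J\right)$ ($F{\left(J \right)} = \left(3 + J\right) \left(-21 + J\right) = \left(-21 + J\right) \left(3 + J\right)$)
$\sqrt{v{\left(-24 \right)} + 368} \cdot 630 + F{\left(2 \cdot 5 + 1 \right)} = \sqrt{\left(-24\right)^{2} + 368} \cdot 630 - \left(63 - \left(2 \cdot 5 + 1\right)^{2} + 18 \left(2 \cdot 5 + 1\right)\right) = \sqrt{576 + 368} \cdot 630 - \left(63 - \left(10 + 1\right)^{2} + 18 \left(10 + 1\right)\right) = \sqrt{944} \cdot 630 - \left(261 - 121\right) = 4 \sqrt{59} \cdot 630 - 140 = 2520 \sqrt{59} - 140 = -140 + 2520 \sqrt{59}$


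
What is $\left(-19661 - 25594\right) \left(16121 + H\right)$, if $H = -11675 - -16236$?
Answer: $-935963910$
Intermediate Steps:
$H = 4561$ ($H = -11675 + 16236 = 4561$)
$\left(-19661 - 25594\right) \left(16121 + H\right) = \left(-19661 - 25594\right) \left(16121 + 4561\right) = \left(-45255\right) 20682 = -935963910$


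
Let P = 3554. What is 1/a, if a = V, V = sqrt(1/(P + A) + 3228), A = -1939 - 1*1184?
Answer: sqrt(599636939)/1391269 ≈ 0.017601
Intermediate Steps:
A = -3123 (A = -1939 - 1184 = -3123)
V = sqrt(599636939)/431 (V = sqrt(1/(3554 - 3123) + 3228) = sqrt(1/431 + 3228) = sqrt(1391269/431) = sqrt(599636939)/431 ≈ 56.815)
a = sqrt(599636939)/431 ≈ 56.815
1/a = 1/(sqrt(599636939)/431) = sqrt(599636939)/1391269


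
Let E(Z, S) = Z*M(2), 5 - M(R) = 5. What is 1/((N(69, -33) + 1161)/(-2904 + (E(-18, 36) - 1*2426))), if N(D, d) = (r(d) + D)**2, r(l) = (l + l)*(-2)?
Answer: -2665/20781 ≈ -0.12824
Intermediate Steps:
M(R) = 0 (M(R) = 5 - 1*5 = 5 - 5 = 0)
r(l) = -4*l (r(l) = (2*l)*(-2) = -4*l)
E(Z, S) = 0 (E(Z, S) = Z*0 = 0)
N(D, d) = (D - 4*d)**2 (N(D, d) = (-4*d + D)**2 = (D - 4*d)**2)
1/((N(69, -33) + 1161)/(-2904 + (E(-18, 36) - 1*2426))) = 1/(((69 - 4*(-33))**2 + 1161)/(-2904 + (0 - 1*2426))) = 1/(((69 + 132)**2 + 1161)/(-2904 + (0 - 2426))) = 1/((201**2 + 1161)/(-2904 - 2426)) = 1/((40401 + 1161)/(-5330)) = 1/(41562*(-1/5330)) = 1/(-20781/2665) = -2665/20781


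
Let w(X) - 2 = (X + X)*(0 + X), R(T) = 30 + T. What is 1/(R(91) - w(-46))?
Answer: -1/4113 ≈ -0.00024313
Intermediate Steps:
w(X) = 2 + 2*X² (w(X) = 2 + (X + X)*(0 + X) = 2 + (2*X)*X = 2 + 2*X²)
1/(R(91) - w(-46)) = 1/((30 + 91) - (2 + 2*(-46)²)) = 1/(121 - (2 + 2*2116)) = 1/(121 - (2 + 4232)) = 1/(121 - 1*4234) = 1/(121 - 4234) = 1/(-4113) = -1/4113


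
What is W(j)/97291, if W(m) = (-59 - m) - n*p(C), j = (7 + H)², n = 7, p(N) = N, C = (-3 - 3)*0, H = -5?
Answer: -63/97291 ≈ -0.00064754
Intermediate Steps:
C = 0 (C = -6*0 = 0)
j = 4 (j = (7 - 5)² = 2² = 4)
W(m) = -59 - m (W(m) = (-59 - m) - 7*0 = (-59 - m) - 1*0 = (-59 - m) + 0 = -59 - m)
W(j)/97291 = (-59 - 1*4)/97291 = (-59 - 4)*(1/97291) = -63*1/97291 = -63/97291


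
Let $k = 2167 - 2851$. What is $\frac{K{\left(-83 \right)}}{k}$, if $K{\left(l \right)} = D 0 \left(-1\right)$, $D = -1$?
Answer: $0$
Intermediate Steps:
$k = -684$
$K{\left(l \right)} = 0$ ($K{\left(l \right)} = \left(-1\right) 0 \left(-1\right) = 0 \left(-1\right) = 0$)
$\frac{K{\left(-83 \right)}}{k} = \frac{0}{-684} = 0 \left(- \frac{1}{684}\right) = 0$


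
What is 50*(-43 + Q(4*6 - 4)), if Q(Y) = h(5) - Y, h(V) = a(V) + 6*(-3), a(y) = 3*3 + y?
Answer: -3350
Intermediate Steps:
a(y) = 9 + y
h(V) = -9 + V (h(V) = (9 + V) + 6*(-3) = (9 + V) - 18 = -9 + V)
Q(Y) = -4 - Y (Q(Y) = (-9 + 5) - Y = -4 - Y)
50*(-43 + Q(4*6 - 4)) = 50*(-43 + (-4 - (4*6 - 4))) = 50*(-43 + (-4 - (24 - 4))) = 50*(-43 + (-4 - 1*20)) = 50*(-43 + (-4 - 20)) = 50*(-43 - 24) = 50*(-67) = -3350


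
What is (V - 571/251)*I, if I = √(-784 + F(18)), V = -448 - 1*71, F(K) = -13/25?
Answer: -26168*I*√19613/251 ≈ -14601.0*I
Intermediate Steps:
F(K) = -13/25 (F(K) = -13*1/25 = -13/25)
V = -519 (V = -448 - 71 = -519)
I = I*√19613/5 (I = √(-784 - 13/25) = √(-19613/25) = I*√19613/5 ≈ 28.009*I)
(V - 571/251)*I = (-519 - 571/251)*(I*√19613/5) = -26168*I*√19613/251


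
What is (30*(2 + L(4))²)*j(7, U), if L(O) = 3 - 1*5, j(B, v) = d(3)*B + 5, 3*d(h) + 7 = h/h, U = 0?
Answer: 0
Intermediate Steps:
d(h) = -2 (d(h) = -7/3 + (h/h)/3 = -7/3 + (⅓)*1 = -7/3 + ⅓ = -2)
j(B, v) = 5 - 2*B (j(B, v) = -2*B + 5 = 5 - 2*B)
L(O) = -2 (L(O) = 3 - 5 = -2)
(30*(2 + L(4))²)*j(7, U) = (30*(2 - 2)²)*(5 - 2*7) = (30*0²)*(5 - 14) = (30*0)*(-9) = 0*(-9) = 0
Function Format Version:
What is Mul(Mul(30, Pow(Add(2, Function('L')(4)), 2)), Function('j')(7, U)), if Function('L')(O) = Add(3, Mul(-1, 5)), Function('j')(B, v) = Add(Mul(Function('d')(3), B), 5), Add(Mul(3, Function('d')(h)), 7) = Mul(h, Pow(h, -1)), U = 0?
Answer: 0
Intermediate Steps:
Function('d')(h) = -2 (Function('d')(h) = Add(Rational(-7, 3), Mul(Rational(1, 3), Mul(h, Pow(h, -1)))) = Add(Rational(-7, 3), Mul(Rational(1, 3), 1)) = Add(Rational(-7, 3), Rational(1, 3)) = -2)
Function('j')(B, v) = Add(5, Mul(-2, B)) (Function('j')(B, v) = Add(Mul(-2, B), 5) = Add(5, Mul(-2, B)))
Function('L')(O) = -2 (Function('L')(O) = Add(3, -5) = -2)
Mul(Mul(30, Pow(Add(2, Function('L')(4)), 2)), Function('j')(7, U)) = Mul(Mul(30, Pow(Add(2, -2), 2)), Add(5, Mul(-2, 7))) = Mul(Mul(30, Pow(0, 2)), Add(5, -14)) = Mul(Mul(30, 0), -9) = Mul(0, -9) = 0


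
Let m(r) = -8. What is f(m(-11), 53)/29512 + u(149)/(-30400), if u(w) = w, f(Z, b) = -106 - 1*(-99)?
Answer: -82323/16020800 ≈ -0.0051385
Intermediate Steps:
f(Z, b) = -7 (f(Z, b) = -106 + 99 = -7)
f(m(-11), 53)/29512 + u(149)/(-30400) = -7/29512 + 149/(-30400) = -7*1/29512 + 149*(-1/30400) = -1/4216 - 149/30400 = -82323/16020800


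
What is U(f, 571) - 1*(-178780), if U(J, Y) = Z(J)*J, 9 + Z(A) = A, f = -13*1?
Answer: 179066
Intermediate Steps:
f = -13
Z(A) = -9 + A
U(J, Y) = J*(-9 + J) (U(J, Y) = (-9 + J)*J = J*(-9 + J))
U(f, 571) - 1*(-178780) = -13*(-9 - 13) - 1*(-178780) = -13*(-22) + 178780 = 286 + 178780 = 179066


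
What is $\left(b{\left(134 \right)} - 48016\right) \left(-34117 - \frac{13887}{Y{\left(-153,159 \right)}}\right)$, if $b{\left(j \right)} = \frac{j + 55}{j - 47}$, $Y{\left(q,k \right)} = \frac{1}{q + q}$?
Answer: $- \frac{5869394897305}{29} \approx -2.0239 \cdot 10^{11}$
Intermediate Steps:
$Y{\left(q,k \right)} = \frac{1}{2 q}$
$b{\left(j \right)} = \frac{55 + j}{-47 + j}$
$\left(b{\left(134 \right)} - 48016\right) \left(-34117 - \frac{13887}{Y{\left(-153,159 \right)}}\right) = \left(\frac{55 + 134}{-47 + 134} - 48016\right) \left(-34117 - \frac{13887}{\frac{1}{2} \frac{1}{-153}}\right) = \left(\frac{1}{87} \cdot 189 - 48016\right) \left(-34117 - \frac{13887}{\frac{1}{2} \left(- \frac{1}{153}\right)}\right) = \left(\frac{1}{87} \cdot 189 - 48016\right) \left(-34117 - \frac{13887}{- \frac{1}{306}}\right) = \left(\frac{63}{29} - 48016\right) \left(-34117 - -4249422\right) = - \frac{1392401 \left(-34117 + 4249422\right)}{29} = \left(- \frac{1392401}{29}\right) 4215305 = - \frac{5869394897305}{29}$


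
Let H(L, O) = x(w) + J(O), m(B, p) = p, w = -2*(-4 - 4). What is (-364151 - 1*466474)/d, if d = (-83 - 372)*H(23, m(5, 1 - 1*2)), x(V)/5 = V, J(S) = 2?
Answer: 166125/7462 ≈ 22.263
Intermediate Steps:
w = 16 (w = -2*(-8) = 16)
x(V) = 5*V
H(L, O) = 82 (H(L, O) = 5*16 + 2 = 80 + 2 = 82)
d = -37310 (d = (-83 - 372)*82 = -455*82 = -37310)
(-364151 - 1*466474)/d = (-364151 - 1*466474)/(-37310) = (-364151 - 466474)*(-1/37310) = -830625*(-1/37310) = 166125/7462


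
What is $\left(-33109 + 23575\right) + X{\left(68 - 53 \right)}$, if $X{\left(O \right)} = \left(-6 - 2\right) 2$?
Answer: $-9550$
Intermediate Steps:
$X{\left(O \right)} = -16$ ($X{\left(O \right)} = \left(-8\right) 2 = -16$)
$\left(-33109 + 23575\right) + X{\left(68 - 53 \right)} = \left(-33109 + 23575\right) - 16 = -9534 - 16 = -9550$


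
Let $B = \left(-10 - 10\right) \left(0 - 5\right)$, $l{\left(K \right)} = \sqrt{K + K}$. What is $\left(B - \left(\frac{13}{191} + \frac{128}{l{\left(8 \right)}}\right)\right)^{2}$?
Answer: $\frac{168350625}{36481} \approx 4614.8$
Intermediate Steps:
$l{\left(K \right)} = \sqrt{2} \sqrt{K}$ ($l{\left(K \right)} = \sqrt{2 K} = \sqrt{2} \sqrt{K}$)
$B = 100$ ($B = \left(-20\right) \left(-5\right) = 100$)
$\left(B - \left(\frac{13}{191} + \frac{128}{l{\left(8 \right)}}\right)\right)^{2} = \left(100 - \left(32 + \frac{13}{191}\right)\right)^{2} = \left(100 - \left(\frac{13}{191} + \frac{128}{\sqrt{2} \cdot 2 \sqrt{2}}\right)\right)^{2} = \left(100 - \left(\frac{13}{191} + \frac{128}{4}\right)\right)^{2} = \left(100 - \frac{6125}{191}\right)^{2} = \left(\frac{12975}{191}\right)^{2} = \frac{168350625}{36481}$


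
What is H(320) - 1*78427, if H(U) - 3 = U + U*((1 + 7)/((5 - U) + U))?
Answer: -77592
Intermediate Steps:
H(U) = 3 + 13*U/5 (H(U) = 3 + (U + U*((1 + 7)/((5 - U) + U))) = 3 + (U + U*(8/5)) = 3 + (U + 8*U/5) = 3 + 13*U/5)
H(320) - 1*78427 = (3 + (13/5)*320) - 1*78427 = (3 + 832) - 78427 = 835 - 78427 = -77592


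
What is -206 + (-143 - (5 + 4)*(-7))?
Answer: -286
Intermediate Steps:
-206 + (-143 - (5 + 4)*(-7)) = -206 + (-143 - 9*(-7)) = -206 + (-143 - 1*(-63)) = -206 + (-143 + 63) = -206 - 80 = -286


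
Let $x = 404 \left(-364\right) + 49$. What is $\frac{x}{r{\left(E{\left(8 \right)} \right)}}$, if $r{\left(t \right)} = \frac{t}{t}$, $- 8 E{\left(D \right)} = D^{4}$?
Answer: $-147007$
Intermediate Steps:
$E{\left(D \right)} = - \frac{D^{4}}{8}$
$r{\left(t \right)} = 1$
$x = -147007$ ($x = -147056 + 49 = -147007$)
$\frac{x}{r{\left(E{\left(8 \right)} \right)}} = - \frac{147007}{1} = \left(-147007\right) 1 = -147007$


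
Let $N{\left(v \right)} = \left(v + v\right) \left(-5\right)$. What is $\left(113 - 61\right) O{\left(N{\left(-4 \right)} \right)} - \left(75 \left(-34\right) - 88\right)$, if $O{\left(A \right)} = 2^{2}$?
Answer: $2846$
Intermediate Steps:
$N{\left(v \right)} = - 10 v$ ($N{\left(v \right)} = 2 v \left(-5\right) = - 10 v$)
$O{\left(A \right)} = 4$
$\left(113 - 61\right) O{\left(N{\left(-4 \right)} \right)} - \left(75 \left(-34\right) - 88\right) = \left(113 - 61\right) 4 - \left(75 \left(-34\right) - 88\right) = 52 \cdot 4 - \left(-2550 - 88\right) = 208 - -2638 = 208 + 2638 = 2846$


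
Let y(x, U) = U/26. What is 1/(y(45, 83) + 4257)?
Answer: 26/110765 ≈ 0.00023473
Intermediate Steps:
y(x, U) = U/26 (y(x, U) = U*(1/26) = U/26)
1/(y(45, 83) + 4257) = 1/((1/26)*83 + 4257) = 1/(83/26 + 4257) = 1/(110765/26) = 26/110765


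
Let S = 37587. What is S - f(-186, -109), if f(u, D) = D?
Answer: 37696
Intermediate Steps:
S - f(-186, -109) = 37587 - 1*(-109) = 37587 + 109 = 37696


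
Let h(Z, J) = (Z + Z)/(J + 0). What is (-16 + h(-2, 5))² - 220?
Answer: 1556/25 ≈ 62.240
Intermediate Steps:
h(Z, J) = 2*Z/J (h(Z, J) = (2*Z)/J = 2*Z/J)
(-16 + h(-2, 5))² - 220 = (-16 + 2*(-2)/5)² - 220 = (-16 + 2*(-2)*(⅕))² - 220 = (-16 - ⅘)² - 220 = (-84/5)² - 220 = 7056/25 - 220 = 1556/25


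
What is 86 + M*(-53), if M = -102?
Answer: 5492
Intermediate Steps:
86 + M*(-53) = 86 - 102*(-53) = 86 + 5406 = 5492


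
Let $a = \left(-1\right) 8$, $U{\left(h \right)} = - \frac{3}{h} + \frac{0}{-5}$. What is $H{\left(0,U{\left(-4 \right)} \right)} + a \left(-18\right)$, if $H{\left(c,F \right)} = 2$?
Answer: $146$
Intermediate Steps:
$U{\left(h \right)} = - \frac{3}{h}$ ($U{\left(h \right)} = - \frac{3}{h} + 0 \left(- \frac{1}{5}\right) = - \frac{3}{h} + 0 = - \frac{3}{h}$)
$a = -8$
$H{\left(0,U{\left(-4 \right)} \right)} + a \left(-18\right) = 2 - -144 = 2 + 144 = 146$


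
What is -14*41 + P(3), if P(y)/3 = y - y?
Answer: -574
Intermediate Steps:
P(y) = 0 (P(y) = 3*(y - y) = 3*0 = 0)
-14*41 + P(3) = -14*41 + 0 = -574 + 0 = -574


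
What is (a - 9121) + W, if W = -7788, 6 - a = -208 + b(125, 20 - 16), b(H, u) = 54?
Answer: -16749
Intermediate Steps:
a = 160 (a = 6 - (-208 + 54) = 6 - 1*(-154) = 6 + 154 = 160)
(a - 9121) + W = (160 - 9121) - 7788 = -8961 - 7788 = -16749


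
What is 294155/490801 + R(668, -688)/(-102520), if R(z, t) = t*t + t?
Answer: -25227908357/6289614815 ≈ -4.0110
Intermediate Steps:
R(z, t) = t + t**2 (R(z, t) = t**2 + t = t + t**2)
294155/490801 + R(668, -688)/(-102520) = 294155/490801 - 688*(1 - 688)/(-102520) = 294155*(1/490801) - 688*(-687)*(-1/102520) = 294155/490801 + 472656*(-1/102520) = 294155/490801 - 59082/12815 = -25227908357/6289614815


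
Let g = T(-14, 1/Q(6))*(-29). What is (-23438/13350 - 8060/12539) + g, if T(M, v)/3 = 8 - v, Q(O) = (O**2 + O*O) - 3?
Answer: -1342024681618/1925049975 ≈ -697.14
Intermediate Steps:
Q(O) = -3 + 2*O**2 (Q(O) = (O**2 + O**2) - 3 = 2*O**2 - 3 = -3 + 2*O**2)
T(M, v) = 24 - 3*v (T(M, v) = 3*(8 - v) = 24 - 3*v)
g = -15979/23 (g = (24 - 3/(-3 + 2*6**2))*(-29) = (24 - 3/(-3 + 2*36))*(-29) = (24 - 3/(-3 + 72))*(-29) = (24 - 3/69)*(-29) = (24 - 3*1/69)*(-29) = (24 - 1/23)*(-29) = (551/23)*(-29) = -15979/23 ≈ -694.74)
(-23438/13350 - 8060/12539) + g = (-23438/13350 - 8060/12539) - 15979/23 = (-23438*1/13350 - 8060*1/12539) - 15979/23 = (-11719/6675 - 8060/12539) - 15979/23 = -200745041/83697825 - 15979/23 = -1342024681618/1925049975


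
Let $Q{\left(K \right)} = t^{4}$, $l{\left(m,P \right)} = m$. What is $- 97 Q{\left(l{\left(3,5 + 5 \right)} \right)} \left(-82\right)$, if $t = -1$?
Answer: $7954$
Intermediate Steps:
$Q{\left(K \right)} = 1$ ($Q{\left(K \right)} = \left(-1\right)^{4} = 1$)
$- 97 Q{\left(l{\left(3,5 + 5 \right)} \right)} \left(-82\right) = \left(-97\right) 1 \left(-82\right) = \left(-97\right) \left(-82\right) = 7954$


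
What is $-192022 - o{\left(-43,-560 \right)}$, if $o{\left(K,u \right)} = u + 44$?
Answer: $-191506$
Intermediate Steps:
$o{\left(K,u \right)} = 44 + u$
$-192022 - o{\left(-43,-560 \right)} = -192022 - \left(44 - 560\right) = -192022 - -516 = -192022 + 516 = -191506$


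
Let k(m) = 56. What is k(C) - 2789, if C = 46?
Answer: -2733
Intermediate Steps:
k(C) - 2789 = 56 - 2789 = -2733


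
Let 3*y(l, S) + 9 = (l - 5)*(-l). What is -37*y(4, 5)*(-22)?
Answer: -4070/3 ≈ -1356.7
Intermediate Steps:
y(l, S) = -3 - l*(-5 + l)/3 (y(l, S) = -3 + ((l - 5)*(-l))/3 = -3 + ((-5 + l)*(-l))/3 = -3 + (-l*(-5 + l))/3 = -3 - l*(-5 + l)/3)
-37*y(4, 5)*(-22) = -37*(-3 - 1/3*4**2 + (5/3)*4)*(-22) = -37*(-3 - 1/3*16 + 20/3)*(-22) = -37*(-3 - 16/3 + 20/3)*(-22) = -37*(-5/3)*(-22) = (185/3)*(-22) = -4070/3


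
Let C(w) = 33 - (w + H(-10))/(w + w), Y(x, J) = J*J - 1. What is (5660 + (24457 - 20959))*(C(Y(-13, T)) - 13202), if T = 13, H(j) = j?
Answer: -10130904709/84 ≈ -1.2061e+8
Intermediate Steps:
Y(x, J) = -1 + J**2 (Y(x, J) = J**2 - 1 = -1 + J**2)
C(w) = 33 - (-10 + w)/(2*w) (C(w) = 33 - (w - 10)/(w + w) = 33 - (-10 + w)/(2*w))
(5660 + (24457 - 20959))*(C(Y(-13, T)) - 13202) = (5660 + (24457 - 20959))*((65/2 + 5/(-1 + 13**2)) - 13202) = (5660 + 3498)*((65/2 + 5/(-1 + 169)) - 13202) = 9158*((65/2 + 5/168) - 13202) = 9158*(5465/168 - 13202) = 9158*(-2212471/168) = -10130904709/84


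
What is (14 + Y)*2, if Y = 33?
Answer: 94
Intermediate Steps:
(14 + Y)*2 = (14 + 33)*2 = 47*2 = 94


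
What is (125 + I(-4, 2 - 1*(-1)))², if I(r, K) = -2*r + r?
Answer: 16641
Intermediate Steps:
I(r, K) = -r
(125 + I(-4, 2 - 1*(-1)))² = (125 - 1*(-4))² = (125 + 4)² = 129² = 16641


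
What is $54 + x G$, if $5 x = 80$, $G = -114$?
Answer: $-1770$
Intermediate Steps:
$x = 16$ ($x = \frac{1}{5} \cdot 80 = 16$)
$54 + x G = 54 + 16 \left(-114\right) = 54 - 1824 = -1770$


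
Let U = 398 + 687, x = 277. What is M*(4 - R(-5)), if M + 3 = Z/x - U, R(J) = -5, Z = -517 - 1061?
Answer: -2726586/277 ≈ -9843.3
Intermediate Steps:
Z = -1578
U = 1085
M = -302954/277 (M = -3 + (-1578/277 - 1*1085) = -3 + (-1578*1/277 - 1085) = -3 + (-1578/277 - 1085) = -3 - 302123/277 = -302954/277 ≈ -1093.7)
M*(4 - R(-5)) = -302954*(4 - 1*(-5))/277 = -302954*(4 + 5)/277 = -302954/277*9 = -2726586/277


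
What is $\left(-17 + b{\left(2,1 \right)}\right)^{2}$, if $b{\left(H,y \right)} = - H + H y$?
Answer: $289$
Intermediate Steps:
$\left(-17 + b{\left(2,1 \right)}\right)^{2} = \left(-17 + 2 \left(-1 + 1\right)\right)^{2} = \left(-17 + 2 \cdot 0\right)^{2} = \left(-17 + 0\right)^{2} = \left(-17\right)^{2} = 289$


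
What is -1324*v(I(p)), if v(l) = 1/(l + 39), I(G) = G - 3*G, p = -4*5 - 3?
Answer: -1324/85 ≈ -15.576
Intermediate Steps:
p = -23 (p = -20 - 3 = -23)
I(G) = -2*G
v(l) = 1/(39 + l)
-1324*v(I(p)) = -1324/(39 - 2*(-23)) = -1324/(39 + 46) = -1324/85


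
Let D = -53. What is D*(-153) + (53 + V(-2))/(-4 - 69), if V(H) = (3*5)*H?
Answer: 591934/73 ≈ 8108.7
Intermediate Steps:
V(H) = 15*H
D*(-153) + (53 + V(-2))/(-4 - 69) = -53*(-153) + (53 + 15*(-2))/(-4 - 69) = 8109 + (53 - 30)/(-73) = 8109 + 23*(-1/73) = 8109 - 23/73 = 591934/73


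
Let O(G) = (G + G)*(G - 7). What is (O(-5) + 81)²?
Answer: 40401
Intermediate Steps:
O(G) = 2*G*(-7 + G) (O(G) = (2*G)*(-7 + G) = 2*G*(-7 + G))
(O(-5) + 81)² = (2*(-5)*(-7 - 5) + 81)² = (2*(-5)*(-12) + 81)² = (120 + 81)² = 201² = 40401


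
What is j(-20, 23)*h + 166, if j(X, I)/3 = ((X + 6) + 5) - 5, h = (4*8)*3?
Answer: -3866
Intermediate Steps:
h = 96 (h = 32*3 = 96)
j(X, I) = 18 + 3*X (j(X, I) = 3*(((X + 6) + 5) - 5) = 3*(((6 + X) + 5) - 5) = 3*((11 + X) - 5) = 3*(6 + X) = 18 + 3*X)
j(-20, 23)*h + 166 = (18 + 3*(-20))*96 + 166 = (18 - 60)*96 + 166 = -42*96 + 166 = -4032 + 166 = -3866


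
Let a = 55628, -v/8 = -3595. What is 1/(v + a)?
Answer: 1/84388 ≈ 1.1850e-5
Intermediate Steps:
v = 28760 (v = -8*(-3595) = 28760)
1/(v + a) = 1/(28760 + 55628) = 1/84388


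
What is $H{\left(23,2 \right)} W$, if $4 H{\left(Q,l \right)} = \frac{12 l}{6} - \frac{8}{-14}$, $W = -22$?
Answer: $- \frac{176}{7} \approx -25.143$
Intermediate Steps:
$H{\left(Q,l \right)} = \frac{1}{7} + \frac{l}{2}$ ($H{\left(Q,l \right)} = \frac{\frac{12 l}{6} - \frac{8}{-14}}{4} = \frac{12 l \frac{1}{6} - - \frac{4}{7}}{4} = \frac{2 l + \frac{4}{7}}{4} = \frac{\frac{4}{7} + 2 l}{4} = \frac{1}{7} + \frac{l}{2}$)
$H{\left(23,2 \right)} W = \left(\frac{1}{7} + \frac{1}{2} \cdot 2\right) \left(-22\right) = \left(\frac{1}{7} + 1\right) \left(-22\right) = \frac{8}{7} \left(-22\right) = - \frac{176}{7}$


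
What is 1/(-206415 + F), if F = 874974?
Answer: 1/668559 ≈ 1.4958e-6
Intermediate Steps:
1/(-206415 + F) = 1/(-206415 + 874974) = 1/668559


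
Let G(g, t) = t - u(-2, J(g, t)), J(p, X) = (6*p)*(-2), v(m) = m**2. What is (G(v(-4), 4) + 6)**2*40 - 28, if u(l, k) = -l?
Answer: 2532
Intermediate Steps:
J(p, X) = -12*p
G(g, t) = -2 + t (G(g, t) = t - (-1)*(-2) = t - 1*2 = t - 2 = -2 + t)
(G(v(-4), 4) + 6)**2*40 - 28 = ((-2 + 4) + 6)**2*40 - 28 = (2 + 6)**2*40 - 28 = 8**2*40 - 28 = 64*40 - 28 = 2560 - 28 = 2532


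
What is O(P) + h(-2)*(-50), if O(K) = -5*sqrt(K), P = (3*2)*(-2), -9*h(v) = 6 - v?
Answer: 400/9 - 10*I*sqrt(3) ≈ 44.444 - 17.32*I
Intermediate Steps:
h(v) = -2/3 + v/9 (h(v) = -(6 - v)/9 = -2/3 + v/9)
P = -12 (P = 6*(-2) = -12)
O(P) + h(-2)*(-50) = -10*I*sqrt(3) + (-2/3 + (1/9)*(-2))*(-50) = -10*I*sqrt(3) + (-2/3 - 2/9)*(-50) = -10*I*sqrt(3) - 8/9*(-50) = -10*I*sqrt(3) + 400/9 = 400/9 - 10*I*sqrt(3)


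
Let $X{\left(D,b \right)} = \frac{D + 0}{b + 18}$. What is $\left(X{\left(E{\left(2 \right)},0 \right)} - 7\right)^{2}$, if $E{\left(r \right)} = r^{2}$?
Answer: $\frac{3721}{81} \approx 45.938$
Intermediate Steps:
$X{\left(D,b \right)} = \frac{D}{18 + b}$
$\left(X{\left(E{\left(2 \right)},0 \right)} - 7\right)^{2} = \left(\frac{2^{2}}{18 + 0} - 7\right)^{2} = \left(\frac{4}{18} + \left(-54 + 47\right)\right)^{2} = \left(4 \cdot \frac{1}{18} - 7\right)^{2} = \left(\frac{2}{9} - 7\right)^{2} = \left(- \frac{61}{9}\right)^{2} = \frac{3721}{81}$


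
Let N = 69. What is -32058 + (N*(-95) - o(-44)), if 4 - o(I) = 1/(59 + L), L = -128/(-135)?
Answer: -312527246/8093 ≈ -38617.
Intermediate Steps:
L = 128/135 (L = -128*(-1/135) = 128/135 ≈ 0.94815)
o(I) = 32237/8093 (o(I) = 4 - 1/(59 + 128/135) = 4 - 1/8093/135 = 4 - 1*135/8093 = 4 - 135/8093 = 32237/8093)
-32058 + (N*(-95) - o(-44)) = -32058 + (69*(-95) - 1*32237/8093) = -32058 + (-6555 - 32237/8093) = -32058 - 53081852/8093 = -312527246/8093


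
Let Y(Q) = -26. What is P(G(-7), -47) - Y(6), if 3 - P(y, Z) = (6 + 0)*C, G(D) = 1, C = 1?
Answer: 23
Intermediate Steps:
P(y, Z) = -3 (P(y, Z) = 3 - (6 + 0) = 3 - 6 = -3)
P(G(-7), -47) - Y(6) = -3 - 1*(-26) = -3 + 26 = 23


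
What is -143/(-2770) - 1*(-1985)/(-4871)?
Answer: -4801897/13492670 ≈ -0.35589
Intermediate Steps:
-143/(-2770) - 1*(-1985)/(-4871) = -143*(-1/2770) + 1985*(-1/4871) = 143/2770 - 1985/4871 = -4801897/13492670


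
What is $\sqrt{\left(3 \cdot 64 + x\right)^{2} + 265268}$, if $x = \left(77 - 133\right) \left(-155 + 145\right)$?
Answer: $6 \sqrt{23077} \approx 911.47$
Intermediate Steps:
$x = 560$ ($x = \left(-56\right) \left(-10\right) = 560$)
$\sqrt{\left(3 \cdot 64 + x\right)^{2} + 265268} = \sqrt{\left(3 \cdot 64 + 560\right)^{2} + 265268} = \sqrt{\left(192 + 560\right)^{2} + 265268} = \sqrt{752^{2} + 265268} = \sqrt{565504 + 265268} = \sqrt{830772} = 6 \sqrt{23077}$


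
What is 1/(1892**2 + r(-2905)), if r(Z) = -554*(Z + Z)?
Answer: 1/6798404 ≈ 1.4709e-7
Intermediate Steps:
r(Z) = -1108*Z
1/(1892**2 + r(-2905)) = 1/(1892**2 - 1108*(-2905)) = 1/(3579664 + 3218740) = 1/6798404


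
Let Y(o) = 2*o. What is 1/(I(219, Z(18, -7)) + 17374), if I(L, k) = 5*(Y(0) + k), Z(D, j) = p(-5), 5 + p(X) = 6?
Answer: 1/17379 ≈ 5.7541e-5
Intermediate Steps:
p(X) = 1 (p(X) = -5 + 6 = 1)
Z(D, j) = 1
I(L, k) = 5*k (I(L, k) = 5*(2*0 + k) = 5*(0 + k) = 5*k)
1/(I(219, Z(18, -7)) + 17374) = 1/(5*1 + 17374) = 1/(5 + 17374) = 1/17379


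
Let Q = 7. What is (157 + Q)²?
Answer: 26896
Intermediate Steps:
(157 + Q)² = (157 + 7)² = 164² = 26896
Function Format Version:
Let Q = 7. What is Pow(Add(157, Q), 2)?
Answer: 26896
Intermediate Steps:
Pow(Add(157, Q), 2) = Pow(Add(157, 7), 2) = Pow(164, 2) = 26896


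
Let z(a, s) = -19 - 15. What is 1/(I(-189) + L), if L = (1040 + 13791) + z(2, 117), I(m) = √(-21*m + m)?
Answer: 14797/218947429 - 6*√105/218947429 ≈ 6.7302e-5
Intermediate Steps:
z(a, s) = -34
I(m) = 2*√5*√(-m) (I(m) = √(-20*m) = 2*√5*√(-m))
L = 14797 (L = (1040 + 13791) - 34 = 14831 - 34 = 14797)
1/(I(-189) + L) = 1/(2*√5*√(-1*(-189)) + 14797) = 1/(2*√5*√189 + 14797) = 1/(2*√5*(3*√21) + 14797) = 1/(6*√105 + 14797) = 1/(14797 + 6*√105)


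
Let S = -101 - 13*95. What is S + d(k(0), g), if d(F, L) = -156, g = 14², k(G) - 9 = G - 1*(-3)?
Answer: -1492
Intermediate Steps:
k(G) = 12 + G (k(G) = 9 + (G - 1*(-3)) = 9 + (G + 3) = 9 + (3 + G) = 12 + G)
g = 196
S = -1336 (S = -101 - 1235 = -1336)
S + d(k(0), g) = -1336 - 156 = -1492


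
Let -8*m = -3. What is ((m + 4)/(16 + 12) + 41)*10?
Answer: 6585/16 ≈ 411.56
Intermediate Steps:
m = 3/8 (m = -1/8*(-3) = 3/8 ≈ 0.37500)
((m + 4)/(16 + 12) + 41)*10 = ((3/8 + 4)/(16 + 12) + 41)*10 = ((35/8)/28 + 41)*10 = ((35/8)*(1/28) + 41)*10 = (5/32 + 41)*10 = (1317/32)*10 = 6585/16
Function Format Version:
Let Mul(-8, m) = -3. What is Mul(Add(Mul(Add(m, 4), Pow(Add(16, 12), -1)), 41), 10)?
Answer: Rational(6585, 16) ≈ 411.56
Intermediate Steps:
m = Rational(3, 8) (m = Mul(Rational(-1, 8), -3) = Rational(3, 8) ≈ 0.37500)
Mul(Add(Mul(Add(m, 4), Pow(Add(16, 12), -1)), 41), 10) = Mul(Add(Mul(Add(Rational(3, 8), 4), Pow(Add(16, 12), -1)), 41), 10) = Mul(Add(Mul(Rational(35, 8), Pow(28, -1)), 41), 10) = Mul(Add(Mul(Rational(35, 8), Rational(1, 28)), 41), 10) = Mul(Add(Rational(5, 32), 41), 10) = Mul(Rational(1317, 32), 10) = Rational(6585, 16)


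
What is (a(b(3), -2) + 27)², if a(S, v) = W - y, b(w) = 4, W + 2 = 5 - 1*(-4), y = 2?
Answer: 1024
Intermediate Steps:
W = 7 (W = -2 + (5 - 1*(-4)) = -2 + (5 + 4) = -2 + 9 = 7)
a(S, v) = 5 (a(S, v) = 7 - 1*2 = 7 - 2 = 5)
(a(b(3), -2) + 27)² = (5 + 27)² = 32² = 1024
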